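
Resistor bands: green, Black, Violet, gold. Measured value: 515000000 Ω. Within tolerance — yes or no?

yes

Green → 5 (first significant figure)
Black → 0 (second significant figure)
Violet → ×10^7 multiplier
Gold → ±5% tolerance
50 × 10000000 = 500000000 Ω
Allowed range: 475000000 Ω to 525000000 Ω.
515000000 Ω lies inside that range.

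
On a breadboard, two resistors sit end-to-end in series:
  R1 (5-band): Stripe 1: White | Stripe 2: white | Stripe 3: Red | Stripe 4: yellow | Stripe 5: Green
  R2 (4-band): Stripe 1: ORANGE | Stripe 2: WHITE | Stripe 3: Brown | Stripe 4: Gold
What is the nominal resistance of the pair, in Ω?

9920390 Ω

R1: white, white, red → 992; yellow ×10^4 → 9920000 Ω.
R2: orange, white → 39; brown ×10 → 390 Ω.
Series: 9920000 + 390 = 9920390 Ω.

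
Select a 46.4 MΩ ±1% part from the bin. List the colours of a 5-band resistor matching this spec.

46400000 Ω = 464 × 10^5.
4 → yellow
6 → blue
4 → yellow
Multiplier 10^5 → green.
±1% tolerance → brown.

yellow, blue, yellow, green, brown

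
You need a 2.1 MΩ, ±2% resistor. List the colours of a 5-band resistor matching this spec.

2100000 Ω = 210 × 10^4.
2 → red
1 → brown
0 → black
Multiplier 10^4 → yellow.
±2% tolerance → red.

red, brown, black, yellow, red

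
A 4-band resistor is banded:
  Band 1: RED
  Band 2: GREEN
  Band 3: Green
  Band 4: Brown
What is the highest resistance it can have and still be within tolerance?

Red → 2 (first significant figure)
Green → 5 (second significant figure)
Green → ×10^5 multiplier
Brown → ±1% tolerance
25 × 100000 = 2500000 Ω
Highest = 2500000 × (1 + 1/100) = 2525000 Ω.

2525000 Ω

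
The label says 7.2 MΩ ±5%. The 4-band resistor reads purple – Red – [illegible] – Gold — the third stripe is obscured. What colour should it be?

7200000 Ω = 72 × 10^5.
The third band is the multiplier, 10^5, which is green.

green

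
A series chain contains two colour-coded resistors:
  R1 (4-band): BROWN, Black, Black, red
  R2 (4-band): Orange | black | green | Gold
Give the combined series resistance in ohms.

3000010 Ω

R1: brown, black → 10; black ×1 → 10 Ω.
R2: orange, black → 30; green ×10^5 → 3000000 Ω.
Series: 10 + 3000000 = 3000010 Ω.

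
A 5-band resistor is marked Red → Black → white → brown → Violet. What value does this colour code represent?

2090 Ω

Red → 2 (first significant figure)
Black → 0 (second significant figure)
White → 9 (third significant figure)
Brown → ×10 multiplier
209 × 10 = 2090 Ω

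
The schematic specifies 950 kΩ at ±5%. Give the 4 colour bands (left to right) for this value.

950000 Ω = 95 × 10^4.
9 → white
5 → green
Multiplier 10^4 → yellow.
±5% tolerance → gold.

white, green, yellow, gold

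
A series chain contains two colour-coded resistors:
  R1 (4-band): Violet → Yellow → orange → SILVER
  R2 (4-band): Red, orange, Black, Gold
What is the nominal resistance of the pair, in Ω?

R1: violet, yellow → 74; orange ×10^3 → 74000 Ω.
R2: red, orange → 23; black ×1 → 23 Ω.
Series: 74000 + 23 = 74023 Ω.

74023 Ω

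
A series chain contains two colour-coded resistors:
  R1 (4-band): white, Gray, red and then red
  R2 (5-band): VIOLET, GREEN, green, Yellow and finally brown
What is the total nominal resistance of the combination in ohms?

7559800 Ω

R1: white, grey → 98; red ×10^2 → 9800 Ω.
R2: violet, green, green → 755; yellow ×10^4 → 7550000 Ω.
Series: 9800 + 7550000 = 7559800 Ω.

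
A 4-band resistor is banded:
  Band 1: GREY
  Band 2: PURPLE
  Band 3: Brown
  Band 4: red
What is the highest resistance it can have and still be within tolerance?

Grey → 8 (first significant figure)
Violet → 7 (second significant figure)
Brown → ×10 multiplier
Red → ±2% tolerance
87 × 10 = 870 Ω
Highest = 870 × (1 + 2/100) = 887.4 Ω.

887.4 Ω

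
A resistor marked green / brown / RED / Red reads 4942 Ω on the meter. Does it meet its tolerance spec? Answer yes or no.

Green → 5 (first significant figure)
Brown → 1 (second significant figure)
Red → ×10^2 multiplier
Red → ±2% tolerance
51 × 100 = 5100 Ω
Allowed range: 4998 Ω to 5202 Ω.
4942 Ω lies outside that range.

no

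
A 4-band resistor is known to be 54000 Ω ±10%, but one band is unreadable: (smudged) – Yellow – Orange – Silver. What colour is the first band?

54000 Ω = 54 × 10^3.
The first band gives digit 5 of the significand, and 5 is green.

green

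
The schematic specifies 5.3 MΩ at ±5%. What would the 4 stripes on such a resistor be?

5300000 Ω = 53 × 10^5.
5 → green
3 → orange
Multiplier 10^5 → green.
±5% tolerance → gold.

green, orange, green, gold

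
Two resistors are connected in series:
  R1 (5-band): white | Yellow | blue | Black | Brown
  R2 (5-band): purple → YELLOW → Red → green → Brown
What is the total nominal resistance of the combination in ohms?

R1: white, yellow, blue → 946; black ×1 → 946 Ω.
R2: violet, yellow, red → 742; green ×10^5 → 74200000 Ω.
Series: 946 + 74200000 = 74200946 Ω.

74200946 Ω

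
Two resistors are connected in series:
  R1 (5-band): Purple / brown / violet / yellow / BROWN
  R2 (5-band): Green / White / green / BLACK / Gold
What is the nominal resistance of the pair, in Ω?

R1: violet, brown, violet → 717; yellow ×10^4 → 7170000 Ω.
R2: green, white, green → 595; black ×1 → 595 Ω.
Series: 7170000 + 595 = 7170595 Ω.

7170595 Ω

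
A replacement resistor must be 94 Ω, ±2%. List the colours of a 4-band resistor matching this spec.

white, yellow, black, red

94 Ω = 94 × 10^0.
9 → white
4 → yellow
Multiplier 10^0 → black.
±2% tolerance → red.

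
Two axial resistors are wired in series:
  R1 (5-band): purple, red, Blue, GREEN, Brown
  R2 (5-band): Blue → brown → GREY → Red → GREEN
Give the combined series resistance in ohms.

72661800 Ω

R1: violet, red, blue → 726; green ×10^5 → 72600000 Ω.
R2: blue, brown, grey → 618; red ×10^2 → 61800 Ω.
Series: 72600000 + 61800 = 72661800 Ω.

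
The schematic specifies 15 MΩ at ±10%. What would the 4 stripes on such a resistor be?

15000000 Ω = 15 × 10^6.
1 → brown
5 → green
Multiplier 10^6 → blue.
±10% tolerance → silver.

brown, green, blue, silver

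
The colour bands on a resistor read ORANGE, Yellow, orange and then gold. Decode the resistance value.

34000 Ω

Orange → 3 (first significant figure)
Yellow → 4 (second significant figure)
Orange → ×10^3 multiplier
34 × 1000 = 34000 Ω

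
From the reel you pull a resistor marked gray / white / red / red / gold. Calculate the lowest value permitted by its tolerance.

Grey → 8 (first significant figure)
White → 9 (second significant figure)
Red → 2 (third significant figure)
Red → ×10^2 multiplier
Gold → ±5% tolerance
892 × 100 = 89200 Ω
Lowest = 89200 × (1 − 5/100) = 84740 Ω.

84740 Ω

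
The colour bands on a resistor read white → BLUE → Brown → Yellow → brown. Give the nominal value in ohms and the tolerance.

White → 9 (first significant figure)
Blue → 6 (second significant figure)
Brown → 1 (third significant figure)
Yellow → ×10^4 multiplier
Brown → ±1% tolerance
961 × 10000 = 9610000 Ω

9610000 Ω ±1%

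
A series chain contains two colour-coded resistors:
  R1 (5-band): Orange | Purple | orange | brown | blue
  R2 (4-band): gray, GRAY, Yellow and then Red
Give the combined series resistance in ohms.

883730 Ω

R1: orange, violet, orange → 373; brown ×10 → 3730 Ω.
R2: grey, grey → 88; yellow ×10^4 → 880000 Ω.
Series: 3730 + 880000 = 883730 Ω.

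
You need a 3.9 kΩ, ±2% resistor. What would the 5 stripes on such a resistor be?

orange, white, black, brown, red

3900 Ω = 390 × 10^1.
3 → orange
9 → white
0 → black
Multiplier 10^1 → brown.
±2% tolerance → red.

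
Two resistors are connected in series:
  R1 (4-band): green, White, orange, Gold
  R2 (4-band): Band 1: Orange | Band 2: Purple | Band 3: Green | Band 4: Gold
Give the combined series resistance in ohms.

R1: green, white → 59; orange ×10^3 → 59000 Ω.
R2: orange, violet → 37; green ×10^5 → 3700000 Ω.
Series: 59000 + 3700000 = 3759000 Ω.

3759000 Ω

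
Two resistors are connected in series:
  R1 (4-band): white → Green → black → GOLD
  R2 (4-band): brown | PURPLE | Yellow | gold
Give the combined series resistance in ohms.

R1: white, green → 95; black ×1 → 95 Ω.
R2: brown, violet → 17; yellow ×10^4 → 170000 Ω.
Series: 95 + 170000 = 170095 Ω.

170095 Ω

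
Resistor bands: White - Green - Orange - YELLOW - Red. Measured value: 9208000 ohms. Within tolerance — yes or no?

no

White → 9 (first significant figure)
Green → 5 (second significant figure)
Orange → 3 (third significant figure)
Yellow → ×10^4 multiplier
Red → ±2% tolerance
953 × 10000 = 9530000 Ω
Allowed range: 9339400 Ω to 9720600 Ω.
9208000 ohms lies outside that range.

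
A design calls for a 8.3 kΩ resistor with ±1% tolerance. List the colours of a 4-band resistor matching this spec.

8300 Ω = 83 × 10^2.
8 → grey
3 → orange
Multiplier 10^2 → red.
±1% tolerance → brown.

grey, orange, red, brown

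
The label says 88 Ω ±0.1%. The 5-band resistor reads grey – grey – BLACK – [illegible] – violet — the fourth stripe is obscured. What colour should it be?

88 Ω = 880 × 10^-1.
The fourth band is the multiplier, 10^-1, which is gold.

gold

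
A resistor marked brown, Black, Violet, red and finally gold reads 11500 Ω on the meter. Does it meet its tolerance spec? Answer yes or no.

Brown → 1 (first significant figure)
Black → 0 (second significant figure)
Violet → 7 (third significant figure)
Red → ×10^2 multiplier
Gold → ±5% tolerance
107 × 100 = 10700 Ω
Allowed range: 10165 Ω to 11235 Ω.
11500 Ω lies outside that range.

no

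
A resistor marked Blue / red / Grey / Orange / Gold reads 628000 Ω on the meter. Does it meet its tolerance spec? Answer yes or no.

Blue → 6 (first significant figure)
Red → 2 (second significant figure)
Grey → 8 (third significant figure)
Orange → ×10^3 multiplier
Gold → ±5% tolerance
628 × 1000 = 628000 Ω
Allowed range: 596600 Ω to 659400 Ω.
628000 Ω lies inside that range.

yes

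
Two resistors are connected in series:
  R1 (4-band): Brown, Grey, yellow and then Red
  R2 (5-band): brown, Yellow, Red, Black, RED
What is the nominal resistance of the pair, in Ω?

R1: brown, grey → 18; yellow ×10^4 → 180000 Ω.
R2: brown, yellow, red → 142; black ×1 → 142 Ω.
Series: 180000 + 142 = 180142 Ω.

180142 Ω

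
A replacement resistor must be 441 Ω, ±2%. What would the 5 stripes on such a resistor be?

441 Ω = 441 × 10^0.
4 → yellow
4 → yellow
1 → brown
Multiplier 10^0 → black.
±2% tolerance → red.

yellow, yellow, brown, black, red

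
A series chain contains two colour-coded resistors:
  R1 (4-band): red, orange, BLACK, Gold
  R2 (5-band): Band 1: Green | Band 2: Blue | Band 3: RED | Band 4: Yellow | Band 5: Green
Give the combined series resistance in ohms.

5620023 Ω

R1: red, orange → 23; black ×1 → 23 Ω.
R2: green, blue, red → 562; yellow ×10^4 → 5620000 Ω.
Series: 23 + 5620000 = 5620023 Ω.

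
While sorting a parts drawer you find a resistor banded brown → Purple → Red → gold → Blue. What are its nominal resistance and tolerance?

Brown → 1 (first significant figure)
Violet → 7 (second significant figure)
Red → 2 (third significant figure)
Gold → ×0.1 multiplier
Blue → ±0.25% tolerance
172 × 0.1 = 17.2 Ω

17.2 Ω ±0.25%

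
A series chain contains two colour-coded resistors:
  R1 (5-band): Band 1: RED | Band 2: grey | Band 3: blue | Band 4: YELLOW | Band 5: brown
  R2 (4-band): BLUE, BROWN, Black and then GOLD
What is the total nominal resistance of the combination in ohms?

R1: red, grey, blue → 286; yellow ×10^4 → 2860000 Ω.
R2: blue, brown → 61; black ×1 → 61 Ω.
Series: 2860000 + 61 = 2860061 Ω.

2860061 Ω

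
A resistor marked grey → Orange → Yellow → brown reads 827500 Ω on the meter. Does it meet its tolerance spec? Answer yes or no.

yes

Grey → 8 (first significant figure)
Orange → 3 (second significant figure)
Yellow → ×10^4 multiplier
Brown → ±1% tolerance
83 × 10000 = 830000 Ω
Allowed range: 821700 Ω to 838300 Ω.
827500 Ω lies inside that range.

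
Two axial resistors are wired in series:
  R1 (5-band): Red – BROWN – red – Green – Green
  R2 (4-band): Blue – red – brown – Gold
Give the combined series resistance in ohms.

21200620 Ω

R1: red, brown, red → 212; green ×10^5 → 21200000 Ω.
R2: blue, red → 62; brown ×10 → 620 Ω.
Series: 21200000 + 620 = 21200620 Ω.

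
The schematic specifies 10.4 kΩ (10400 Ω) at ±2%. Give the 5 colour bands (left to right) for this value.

brown, black, yellow, red, red

10400 Ω = 104 × 10^2.
1 → brown
0 → black
4 → yellow
Multiplier 10^2 → red.
±2% tolerance → red.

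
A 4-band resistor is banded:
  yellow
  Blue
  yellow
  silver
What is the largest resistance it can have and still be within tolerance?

Yellow → 4 (first significant figure)
Blue → 6 (second significant figure)
Yellow → ×10^4 multiplier
Silver → ±10% tolerance
46 × 10000 = 460000 Ω
Largest = 460000 × (1 + 10/100) = 506000 Ω.

506000 Ω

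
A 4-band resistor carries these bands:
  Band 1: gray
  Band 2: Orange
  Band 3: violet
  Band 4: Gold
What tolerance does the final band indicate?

The last band, gold, is the tolerance band.
Gold corresponds to ±5%.

±5%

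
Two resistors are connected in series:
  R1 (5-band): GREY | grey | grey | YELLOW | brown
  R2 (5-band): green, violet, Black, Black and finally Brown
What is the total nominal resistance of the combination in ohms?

R1: grey, grey, grey → 888; yellow ×10^4 → 8880000 Ω.
R2: green, violet, black → 570; black ×1 → 570 Ω.
Series: 8880000 + 570 = 8880570 Ω.

8880570 Ω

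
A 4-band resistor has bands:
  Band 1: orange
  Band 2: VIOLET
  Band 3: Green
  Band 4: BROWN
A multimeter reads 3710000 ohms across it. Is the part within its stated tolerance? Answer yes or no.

yes

Orange → 3 (first significant figure)
Violet → 7 (second significant figure)
Green → ×10^5 multiplier
Brown → ±1% tolerance
37 × 100000 = 3700000 Ω
Allowed range: 3663000 Ω to 3737000 Ω.
3710000 ohms lies inside that range.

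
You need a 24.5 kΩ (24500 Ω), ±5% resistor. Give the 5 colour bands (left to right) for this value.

red, yellow, green, red, gold

24500 Ω = 245 × 10^2.
2 → red
4 → yellow
5 → green
Multiplier 10^2 → red.
±5% tolerance → gold.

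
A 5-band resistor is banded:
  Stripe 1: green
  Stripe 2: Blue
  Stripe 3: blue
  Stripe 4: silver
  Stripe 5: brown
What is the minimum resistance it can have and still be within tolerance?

5.6034 Ω

Green → 5 (first significant figure)
Blue → 6 (second significant figure)
Blue → 6 (third significant figure)
Silver → ×0.01 multiplier
Brown → ±1% tolerance
566 × 0.01 = 5.66 Ω
Minimum = 5.66 × (1 − 1/100) = 5.6034 Ω.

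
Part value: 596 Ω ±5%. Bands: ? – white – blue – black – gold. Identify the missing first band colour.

596 Ω = 596 × 10^0.
The first band gives digit 5 of the significand, and 5 is green.

green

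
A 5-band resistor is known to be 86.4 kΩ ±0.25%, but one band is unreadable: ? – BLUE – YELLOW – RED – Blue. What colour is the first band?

86400 Ω = 864 × 10^2.
The first band gives digit 8 of the significand, and 8 is grey.

grey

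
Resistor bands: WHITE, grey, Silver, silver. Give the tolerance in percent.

The last band, silver, is the tolerance band.
Silver corresponds to ±10%.

±10%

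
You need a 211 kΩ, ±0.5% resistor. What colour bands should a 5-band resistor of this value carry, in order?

211000 Ω = 211 × 10^3.
2 → red
1 → brown
1 → brown
Multiplier 10^3 → orange.
±0.5% tolerance → green.

red, brown, brown, orange, green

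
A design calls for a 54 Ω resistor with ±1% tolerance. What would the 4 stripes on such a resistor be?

green, yellow, black, brown

54 Ω = 54 × 10^0.
5 → green
4 → yellow
Multiplier 10^0 → black.
±1% tolerance → brown.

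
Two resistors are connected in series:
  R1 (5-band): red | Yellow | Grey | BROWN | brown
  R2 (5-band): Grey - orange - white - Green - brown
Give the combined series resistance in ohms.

R1: red, yellow, grey → 248; brown ×10 → 2480 Ω.
R2: grey, orange, white → 839; green ×10^5 → 83900000 Ω.
Series: 2480 + 83900000 = 83902480 Ω.

83902480 Ω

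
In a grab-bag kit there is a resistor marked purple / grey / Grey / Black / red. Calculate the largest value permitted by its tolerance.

Violet → 7 (first significant figure)
Grey → 8 (second significant figure)
Grey → 8 (third significant figure)
Black → ×1 multiplier
Red → ±2% tolerance
788 × 1 = 788 Ω
Largest = 788 × (1 + 2/100) = 803.76 Ω.

803.76 Ω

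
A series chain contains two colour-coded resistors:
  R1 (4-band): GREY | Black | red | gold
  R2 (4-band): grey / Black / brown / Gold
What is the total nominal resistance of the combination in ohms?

8800 Ω

R1: grey, black → 80; red ×10^2 → 8000 Ω.
R2: grey, black → 80; brown ×10 → 800 Ω.
Series: 8000 + 800 = 8800 Ω.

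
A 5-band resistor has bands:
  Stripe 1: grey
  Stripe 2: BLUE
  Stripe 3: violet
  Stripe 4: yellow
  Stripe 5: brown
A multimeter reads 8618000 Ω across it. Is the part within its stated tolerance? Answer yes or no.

yes

Grey → 8 (first significant figure)
Blue → 6 (second significant figure)
Violet → 7 (third significant figure)
Yellow → ×10^4 multiplier
Brown → ±1% tolerance
867 × 10000 = 8670000 Ω
Allowed range: 8583300 Ω to 8756700 Ω.
8618000 Ω lies inside that range.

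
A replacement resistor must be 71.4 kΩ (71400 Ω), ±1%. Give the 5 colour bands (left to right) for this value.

violet, brown, yellow, red, brown

71400 Ω = 714 × 10^2.
7 → violet
1 → brown
4 → yellow
Multiplier 10^2 → red.
±1% tolerance → brown.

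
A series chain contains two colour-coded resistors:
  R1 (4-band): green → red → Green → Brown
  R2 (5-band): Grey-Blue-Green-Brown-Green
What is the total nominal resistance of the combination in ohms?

R1: green, red → 52; green ×10^5 → 5200000 Ω.
R2: grey, blue, green → 865; brown ×10 → 8650 Ω.
Series: 5200000 + 8650 = 5208650 Ω.

5208650 Ω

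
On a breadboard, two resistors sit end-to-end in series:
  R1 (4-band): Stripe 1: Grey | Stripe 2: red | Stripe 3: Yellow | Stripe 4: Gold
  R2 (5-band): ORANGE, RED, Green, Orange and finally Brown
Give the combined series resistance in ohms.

R1: grey, red → 82; yellow ×10^4 → 820000 Ω.
R2: orange, red, green → 325; orange ×10^3 → 325000 Ω.
Series: 820000 + 325000 = 1145000 Ω.

1145000 Ω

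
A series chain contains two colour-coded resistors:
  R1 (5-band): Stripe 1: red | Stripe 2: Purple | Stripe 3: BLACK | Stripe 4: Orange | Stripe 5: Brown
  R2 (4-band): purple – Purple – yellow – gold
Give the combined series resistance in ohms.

R1: red, violet, black → 270; orange ×10^3 → 270000 Ω.
R2: violet, violet → 77; yellow ×10^4 → 770000 Ω.
Series: 270000 + 770000 = 1040000 Ω.

1040000 Ω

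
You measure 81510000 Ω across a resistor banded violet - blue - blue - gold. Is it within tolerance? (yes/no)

Violet → 7 (first significant figure)
Blue → 6 (second significant figure)
Blue → ×10^6 multiplier
Gold → ±5% tolerance
76 × 1000000 = 76000000 Ω
Allowed range: 72200000 Ω to 79800000 Ω.
81510000 Ω lies outside that range.

no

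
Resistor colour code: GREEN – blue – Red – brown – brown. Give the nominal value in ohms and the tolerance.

Green → 5 (first significant figure)
Blue → 6 (second significant figure)
Red → 2 (third significant figure)
Brown → ×10 multiplier
Brown → ±1% tolerance
562 × 10 = 5620 Ω

5620 Ω ±1%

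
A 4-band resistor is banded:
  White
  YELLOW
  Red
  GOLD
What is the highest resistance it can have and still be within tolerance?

White → 9 (first significant figure)
Yellow → 4 (second significant figure)
Red → ×10^2 multiplier
Gold → ±5% tolerance
94 × 100 = 9400 Ω
Highest = 9400 × (1 + 5/100) = 9870 Ω.

9870 Ω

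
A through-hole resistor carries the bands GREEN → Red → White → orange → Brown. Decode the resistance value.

529000 Ω

Green → 5 (first significant figure)
Red → 2 (second significant figure)
White → 9 (third significant figure)
Orange → ×10^3 multiplier
529 × 1000 = 529000 Ω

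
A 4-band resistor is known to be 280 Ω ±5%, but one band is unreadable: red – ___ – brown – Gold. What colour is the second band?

grey

280 Ω = 28 × 10^1.
The second band gives digit 8 of the significand, and 8 is grey.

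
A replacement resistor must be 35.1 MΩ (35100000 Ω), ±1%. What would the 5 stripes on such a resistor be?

35100000 Ω = 351 × 10^5.
3 → orange
5 → green
1 → brown
Multiplier 10^5 → green.
±1% tolerance → brown.

orange, green, brown, green, brown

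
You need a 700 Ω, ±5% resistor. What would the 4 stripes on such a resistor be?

700 Ω = 70 × 10^1.
7 → violet
0 → black
Multiplier 10^1 → brown.
±5% tolerance → gold.

violet, black, brown, gold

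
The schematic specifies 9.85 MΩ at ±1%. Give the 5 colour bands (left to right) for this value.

white, grey, green, yellow, brown

9850000 Ω = 985 × 10^4.
9 → white
8 → grey
5 → green
Multiplier 10^4 → yellow.
±1% tolerance → brown.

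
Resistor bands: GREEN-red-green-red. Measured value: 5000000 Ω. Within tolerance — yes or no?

Green → 5 (first significant figure)
Red → 2 (second significant figure)
Green → ×10^5 multiplier
Red → ±2% tolerance
52 × 100000 = 5200000 Ω
Allowed range: 5096000 Ω to 5304000 Ω.
5000000 Ω lies outside that range.

no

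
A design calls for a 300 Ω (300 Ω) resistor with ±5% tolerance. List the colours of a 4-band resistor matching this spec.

orange, black, brown, gold

300 Ω = 30 × 10^1.
3 → orange
0 → black
Multiplier 10^1 → brown.
±5% tolerance → gold.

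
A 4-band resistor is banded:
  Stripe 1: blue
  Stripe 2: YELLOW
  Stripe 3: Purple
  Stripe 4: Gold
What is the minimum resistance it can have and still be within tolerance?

Blue → 6 (first significant figure)
Yellow → 4 (second significant figure)
Violet → ×10^7 multiplier
Gold → ±5% tolerance
64 × 10000000 = 640000000 Ω
Minimum = 640000000 × (1 − 5/100) = 608000000 Ω.

608000000 Ω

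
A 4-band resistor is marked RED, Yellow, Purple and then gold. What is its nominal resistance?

Red → 2 (first significant figure)
Yellow → 4 (second significant figure)
Violet → ×10^7 multiplier
24 × 10000000 = 240000000 Ω

240000000 Ω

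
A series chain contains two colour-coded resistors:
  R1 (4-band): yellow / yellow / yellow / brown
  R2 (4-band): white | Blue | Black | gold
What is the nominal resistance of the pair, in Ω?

R1: yellow, yellow → 44; yellow ×10^4 → 440000 Ω.
R2: white, blue → 96; black ×1 → 96 Ω.
Series: 440000 + 96 = 440096 Ω.

440096 Ω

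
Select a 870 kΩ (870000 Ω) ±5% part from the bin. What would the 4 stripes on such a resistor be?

870000 Ω = 87 × 10^4.
8 → grey
7 → violet
Multiplier 10^4 → yellow.
±5% tolerance → gold.

grey, violet, yellow, gold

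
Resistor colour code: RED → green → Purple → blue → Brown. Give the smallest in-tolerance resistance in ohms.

Red → 2 (first significant figure)
Green → 5 (second significant figure)
Violet → 7 (third significant figure)
Blue → ×10^6 multiplier
Brown → ±1% tolerance
257 × 1000000 = 257000000 Ω
Smallest = 257000000 × (1 − 1/100) = 254430000 Ω.

254430000 Ω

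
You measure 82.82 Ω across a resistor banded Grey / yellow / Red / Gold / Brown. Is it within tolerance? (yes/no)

Grey → 8 (first significant figure)
Yellow → 4 (second significant figure)
Red → 2 (third significant figure)
Gold → ×0.1 multiplier
Brown → ±1% tolerance
842 × 0.1 = 84.2 Ω
Allowed range: 83.358 Ω to 85.042 Ω.
82.82 Ω lies outside that range.

no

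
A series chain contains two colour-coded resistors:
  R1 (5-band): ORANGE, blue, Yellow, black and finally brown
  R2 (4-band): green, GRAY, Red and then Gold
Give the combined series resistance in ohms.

6164 Ω

R1: orange, blue, yellow → 364; black ×1 → 364 Ω.
R2: green, grey → 58; red ×10^2 → 5800 Ω.
Series: 364 + 5800 = 6164 Ω.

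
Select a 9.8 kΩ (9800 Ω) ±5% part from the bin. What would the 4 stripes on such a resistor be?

9800 Ω = 98 × 10^2.
9 → white
8 → grey
Multiplier 10^2 → red.
±5% tolerance → gold.

white, grey, red, gold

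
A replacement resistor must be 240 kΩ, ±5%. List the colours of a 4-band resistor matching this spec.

240000 Ω = 24 × 10^4.
2 → red
4 → yellow
Multiplier 10^4 → yellow.
±5% tolerance → gold.

red, yellow, yellow, gold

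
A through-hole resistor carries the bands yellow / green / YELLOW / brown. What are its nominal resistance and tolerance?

Yellow → 4 (first significant figure)
Green → 5 (second significant figure)
Yellow → ×10^4 multiplier
Brown → ±1% tolerance
45 × 10000 = 450000 Ω

450000 Ω ±1%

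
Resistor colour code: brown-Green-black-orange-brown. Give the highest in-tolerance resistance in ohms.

151500 Ω

Brown → 1 (first significant figure)
Green → 5 (second significant figure)
Black → 0 (third significant figure)
Orange → ×10^3 multiplier
Brown → ±1% tolerance
150 × 1000 = 150000 Ω
Highest = 150000 × (1 + 1/100) = 151500 Ω.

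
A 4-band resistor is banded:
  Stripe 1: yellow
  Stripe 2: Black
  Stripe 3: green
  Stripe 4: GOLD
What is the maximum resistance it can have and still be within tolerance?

4200000 Ω

Yellow → 4 (first significant figure)
Black → 0 (second significant figure)
Green → ×10^5 multiplier
Gold → ±5% tolerance
40 × 100000 = 4000000 Ω
Maximum = 4000000 × (1 + 5/100) = 4200000 Ω.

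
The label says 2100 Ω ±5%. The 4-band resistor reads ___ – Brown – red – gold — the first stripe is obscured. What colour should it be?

2100 Ω = 21 × 10^2.
The first band gives digit 2 of the significand, and 2 is red.

red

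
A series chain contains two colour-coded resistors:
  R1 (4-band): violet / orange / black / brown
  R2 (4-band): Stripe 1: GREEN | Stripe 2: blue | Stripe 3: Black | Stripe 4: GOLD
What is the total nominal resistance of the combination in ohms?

129 Ω

R1: violet, orange → 73; black ×1 → 73 Ω.
R2: green, blue → 56; black ×1 → 56 Ω.
Series: 73 + 56 = 129 Ω.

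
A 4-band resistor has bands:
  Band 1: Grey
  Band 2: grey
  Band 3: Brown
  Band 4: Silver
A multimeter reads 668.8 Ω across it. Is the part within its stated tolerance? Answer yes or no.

Grey → 8 (first significant figure)
Grey → 8 (second significant figure)
Brown → ×10 multiplier
Silver → ±10% tolerance
88 × 10 = 880 Ω
Allowed range: 792 Ω to 968 Ω.
668.8 Ω lies outside that range.

no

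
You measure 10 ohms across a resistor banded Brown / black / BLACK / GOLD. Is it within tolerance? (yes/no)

yes

Brown → 1 (first significant figure)
Black → 0 (second significant figure)
Black → ×1 multiplier
Gold → ±5% tolerance
10 × 1 = 10 Ω
Allowed range: 9.5 Ω to 10.5 Ω.
10 ohms lies inside that range.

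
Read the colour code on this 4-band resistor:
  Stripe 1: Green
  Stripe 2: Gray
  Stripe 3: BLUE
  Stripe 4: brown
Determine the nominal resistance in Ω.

Green → 5 (first significant figure)
Grey → 8 (second significant figure)
Blue → ×10^6 multiplier
58 × 1000000 = 58000000 Ω

58000000 Ω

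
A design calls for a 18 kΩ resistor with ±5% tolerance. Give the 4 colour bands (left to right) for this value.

brown, grey, orange, gold

18000 Ω = 18 × 10^3.
1 → brown
8 → grey
Multiplier 10^3 → orange.
±5% tolerance → gold.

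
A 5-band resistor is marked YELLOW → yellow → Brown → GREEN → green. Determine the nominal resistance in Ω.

44100000 Ω

Yellow → 4 (first significant figure)
Yellow → 4 (second significant figure)
Brown → 1 (third significant figure)
Green → ×10^5 multiplier
441 × 100000 = 44100000 Ω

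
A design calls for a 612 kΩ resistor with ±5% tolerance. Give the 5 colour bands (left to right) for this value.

blue, brown, red, orange, gold

612000 Ω = 612 × 10^3.
6 → blue
1 → brown
2 → red
Multiplier 10^3 → orange.
±5% tolerance → gold.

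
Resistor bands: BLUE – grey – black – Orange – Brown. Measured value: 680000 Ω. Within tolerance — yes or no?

Blue → 6 (first significant figure)
Grey → 8 (second significant figure)
Black → 0 (third significant figure)
Orange → ×10^3 multiplier
Brown → ±1% tolerance
680 × 1000 = 680000 Ω
Allowed range: 673200 Ω to 686800 Ω.
680000 Ω lies inside that range.

yes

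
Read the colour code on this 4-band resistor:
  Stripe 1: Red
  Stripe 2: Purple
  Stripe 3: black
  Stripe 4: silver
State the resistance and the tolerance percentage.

Red → 2 (first significant figure)
Violet → 7 (second significant figure)
Black → ×1 multiplier
Silver → ±10% tolerance
27 × 1 = 27 Ω

27 Ω ±10%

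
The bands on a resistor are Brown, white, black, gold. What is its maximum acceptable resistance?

19.95 Ω

Brown → 1 (first significant figure)
White → 9 (second significant figure)
Black → ×1 multiplier
Gold → ±5% tolerance
19 × 1 = 19 Ω
Maximum = 19 × (1 + 5/100) = 19.95 Ω.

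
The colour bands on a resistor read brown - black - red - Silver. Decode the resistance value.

1000 Ω

Brown → 1 (first significant figure)
Black → 0 (second significant figure)
Red → ×10^2 multiplier
10 × 100 = 1000 Ω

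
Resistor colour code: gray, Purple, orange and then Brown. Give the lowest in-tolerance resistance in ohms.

86130 Ω

Grey → 8 (first significant figure)
Violet → 7 (second significant figure)
Orange → ×10^3 multiplier
Brown → ±1% tolerance
87 × 1000 = 87000 Ω
Lowest = 87000 × (1 − 1/100) = 86130 Ω.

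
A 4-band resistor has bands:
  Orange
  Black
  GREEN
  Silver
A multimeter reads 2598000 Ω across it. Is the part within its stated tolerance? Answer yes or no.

Orange → 3 (first significant figure)
Black → 0 (second significant figure)
Green → ×10^5 multiplier
Silver → ±10% tolerance
30 × 100000 = 3000000 Ω
Allowed range: 2700000 Ω to 3300000 Ω.
2598000 Ω lies outside that range.

no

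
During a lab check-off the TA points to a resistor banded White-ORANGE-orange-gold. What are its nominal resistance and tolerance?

93000 Ω ±5%

White → 9 (first significant figure)
Orange → 3 (second significant figure)
Orange → ×10^3 multiplier
Gold → ±5% tolerance
93 × 1000 = 93000 Ω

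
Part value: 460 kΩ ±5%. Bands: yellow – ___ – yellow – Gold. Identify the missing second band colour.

blue

460000 Ω = 46 × 10^4.
The second band gives digit 6 of the significand, and 6 is blue.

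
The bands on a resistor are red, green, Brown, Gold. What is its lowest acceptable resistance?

237.5 Ω

Red → 2 (first significant figure)
Green → 5 (second significant figure)
Brown → ×10 multiplier
Gold → ±5% tolerance
25 × 10 = 250 Ω
Lowest = 250 × (1 − 5/100) = 237.5 Ω.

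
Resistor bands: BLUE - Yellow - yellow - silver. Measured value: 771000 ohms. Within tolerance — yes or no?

no

Blue → 6 (first significant figure)
Yellow → 4 (second significant figure)
Yellow → ×10^4 multiplier
Silver → ±10% tolerance
64 × 10000 = 640000 Ω
Allowed range: 576000 Ω to 704000 Ω.
771000 ohms lies outside that range.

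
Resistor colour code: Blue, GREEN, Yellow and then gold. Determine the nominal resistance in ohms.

650000 Ω

Blue → 6 (first significant figure)
Green → 5 (second significant figure)
Yellow → ×10^4 multiplier
65 × 10000 = 650000 Ω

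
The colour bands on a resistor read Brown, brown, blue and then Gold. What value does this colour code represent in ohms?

Brown → 1 (first significant figure)
Brown → 1 (second significant figure)
Blue → ×10^6 multiplier
11 × 1000000 = 11000000 Ω

11000000 Ω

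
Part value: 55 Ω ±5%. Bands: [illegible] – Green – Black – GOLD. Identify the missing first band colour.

55 Ω = 55 × 10^0.
The first band gives digit 5 of the significand, and 5 is green.

green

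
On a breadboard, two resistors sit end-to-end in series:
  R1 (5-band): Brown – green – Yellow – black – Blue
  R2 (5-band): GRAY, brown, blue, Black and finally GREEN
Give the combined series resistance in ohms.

970 Ω

R1: brown, green, yellow → 154; black ×1 → 154 Ω.
R2: grey, brown, blue → 816; black ×1 → 816 Ω.
Series: 154 + 816 = 970 Ω.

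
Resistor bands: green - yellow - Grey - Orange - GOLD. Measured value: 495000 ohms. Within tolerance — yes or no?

no

Green → 5 (first significant figure)
Yellow → 4 (second significant figure)
Grey → 8 (third significant figure)
Orange → ×10^3 multiplier
Gold → ±5% tolerance
548 × 1000 = 548000 Ω
Allowed range: 520600 Ω to 575400 Ω.
495000 ohms lies outside that range.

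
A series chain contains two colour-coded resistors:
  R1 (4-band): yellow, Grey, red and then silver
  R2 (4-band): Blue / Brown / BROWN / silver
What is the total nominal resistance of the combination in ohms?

R1: yellow, grey → 48; red ×10^2 → 4800 Ω.
R2: blue, brown → 61; brown ×10 → 610 Ω.
Series: 4800 + 610 = 5410 Ω.

5410 Ω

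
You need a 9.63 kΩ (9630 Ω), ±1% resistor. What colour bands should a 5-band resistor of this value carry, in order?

9630 Ω = 963 × 10^1.
9 → white
6 → blue
3 → orange
Multiplier 10^1 → brown.
±1% tolerance → brown.

white, blue, orange, brown, brown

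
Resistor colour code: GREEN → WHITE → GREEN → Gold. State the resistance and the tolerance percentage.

Green → 5 (first significant figure)
White → 9 (second significant figure)
Green → ×10^5 multiplier
Gold → ±5% tolerance
59 × 100000 = 5900000 Ω

5900000 Ω ±5%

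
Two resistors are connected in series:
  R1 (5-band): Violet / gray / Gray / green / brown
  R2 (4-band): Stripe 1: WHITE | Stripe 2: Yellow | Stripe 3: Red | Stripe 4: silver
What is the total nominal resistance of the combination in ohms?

78809400 Ω

R1: violet, grey, grey → 788; green ×10^5 → 78800000 Ω.
R2: white, yellow → 94; red ×10^2 → 9400 Ω.
Series: 78800000 + 9400 = 78809400 Ω.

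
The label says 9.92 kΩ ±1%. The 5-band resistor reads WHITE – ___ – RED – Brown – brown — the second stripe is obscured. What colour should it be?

9920 Ω = 992 × 10^1.
The second band gives digit 9 of the significand, and 9 is white.

white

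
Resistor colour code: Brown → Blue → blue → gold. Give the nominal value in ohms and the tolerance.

16000000 Ω ±5%

Brown → 1 (first significant figure)
Blue → 6 (second significant figure)
Blue → ×10^6 multiplier
Gold → ±5% tolerance
16 × 1000000 = 16000000 Ω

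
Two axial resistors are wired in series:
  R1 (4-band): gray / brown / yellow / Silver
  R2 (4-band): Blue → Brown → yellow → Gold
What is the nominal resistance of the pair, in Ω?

R1: grey, brown → 81; yellow ×10^4 → 810000 Ω.
R2: blue, brown → 61; yellow ×10^4 → 610000 Ω.
Series: 810000 + 610000 = 1420000 Ω.

1420000 Ω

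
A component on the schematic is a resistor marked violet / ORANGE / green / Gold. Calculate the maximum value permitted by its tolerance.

Violet → 7 (first significant figure)
Orange → 3 (second significant figure)
Green → ×10^5 multiplier
Gold → ±5% tolerance
73 × 100000 = 7300000 Ω
Maximum = 7300000 × (1 + 5/100) = 7665000 Ω.

7665000 Ω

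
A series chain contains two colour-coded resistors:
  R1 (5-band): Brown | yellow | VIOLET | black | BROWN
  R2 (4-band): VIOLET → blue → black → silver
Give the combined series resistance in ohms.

R1: brown, yellow, violet → 147; black ×1 → 147 Ω.
R2: violet, blue → 76; black ×1 → 76 Ω.
Series: 147 + 76 = 223 Ω.

223 Ω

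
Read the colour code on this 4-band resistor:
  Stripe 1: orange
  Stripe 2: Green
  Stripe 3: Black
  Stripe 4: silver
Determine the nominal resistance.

Orange → 3 (first significant figure)
Green → 5 (second significant figure)
Black → ×1 multiplier
35 × 1 = 35 Ω

35 Ω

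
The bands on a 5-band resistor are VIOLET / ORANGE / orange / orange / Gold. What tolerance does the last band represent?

±5%

The last band, gold, is the tolerance band.
Gold corresponds to ±5%.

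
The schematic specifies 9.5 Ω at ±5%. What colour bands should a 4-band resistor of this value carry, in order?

9.5 Ω = 95 × 10^-1.
9 → white
5 → green
Multiplier 10^-1 → gold.
±5% tolerance → gold.

white, green, gold, gold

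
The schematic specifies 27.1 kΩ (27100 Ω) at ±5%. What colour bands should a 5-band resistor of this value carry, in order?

red, violet, brown, red, gold

27100 Ω = 271 × 10^2.
2 → red
7 → violet
1 → brown
Multiplier 10^2 → red.
±5% tolerance → gold.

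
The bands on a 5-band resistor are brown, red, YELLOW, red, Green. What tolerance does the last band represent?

±0.5%

The last band, green, is the tolerance band.
Green corresponds to ±0.5%.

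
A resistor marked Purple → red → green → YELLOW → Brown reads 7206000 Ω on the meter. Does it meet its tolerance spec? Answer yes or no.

yes

Violet → 7 (first significant figure)
Red → 2 (second significant figure)
Green → 5 (third significant figure)
Yellow → ×10^4 multiplier
Brown → ±1% tolerance
725 × 10000 = 7250000 Ω
Allowed range: 7177500 Ω to 7322500 Ω.
7206000 Ω lies inside that range.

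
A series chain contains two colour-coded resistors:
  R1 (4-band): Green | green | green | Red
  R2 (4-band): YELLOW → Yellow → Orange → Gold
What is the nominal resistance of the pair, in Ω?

5544000 Ω

R1: green, green → 55; green ×10^5 → 5500000 Ω.
R2: yellow, yellow → 44; orange ×10^3 → 44000 Ω.
Series: 5500000 + 44000 = 5544000 Ω.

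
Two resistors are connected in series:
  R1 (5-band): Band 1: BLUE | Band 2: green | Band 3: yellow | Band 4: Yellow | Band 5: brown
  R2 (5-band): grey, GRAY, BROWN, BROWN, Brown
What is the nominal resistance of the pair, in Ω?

6548810 Ω

R1: blue, green, yellow → 654; yellow ×10^4 → 6540000 Ω.
R2: grey, grey, brown → 881; brown ×10 → 8810 Ω.
Series: 6540000 + 8810 = 6548810 Ω.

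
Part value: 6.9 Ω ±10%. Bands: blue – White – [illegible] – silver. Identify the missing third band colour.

gold

6.9 Ω = 69 × 10^-1.
The third band is the multiplier, 10^-1, which is gold.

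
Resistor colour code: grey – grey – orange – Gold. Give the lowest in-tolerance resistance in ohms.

83600 Ω

Grey → 8 (first significant figure)
Grey → 8 (second significant figure)
Orange → ×10^3 multiplier
Gold → ±5% tolerance
88 × 1000 = 88000 Ω
Lowest = 88000 × (1 − 5/100) = 83600 Ω.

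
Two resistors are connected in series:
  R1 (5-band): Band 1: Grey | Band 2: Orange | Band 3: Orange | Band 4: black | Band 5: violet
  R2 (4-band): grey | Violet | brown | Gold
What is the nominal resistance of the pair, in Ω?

1703 Ω

R1: grey, orange, orange → 833; black ×1 → 833 Ω.
R2: grey, violet → 87; brown ×10 → 870 Ω.
Series: 833 + 870 = 1703 Ω.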